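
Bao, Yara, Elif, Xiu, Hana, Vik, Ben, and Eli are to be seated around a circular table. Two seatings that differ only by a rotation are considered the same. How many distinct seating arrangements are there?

5040

Fix one person's seat to break rotational symmetry; the remaining 7 people can be arranged in (7)! = 5040 ways.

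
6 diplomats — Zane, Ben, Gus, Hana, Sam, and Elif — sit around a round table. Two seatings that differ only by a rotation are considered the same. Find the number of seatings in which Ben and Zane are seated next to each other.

48

Treat {Ben, Zane} as one unit (2 internal orders) and seat the resulting 5 units around the table: (4)! circular arrangements.
So 2 × (4)! = 2 × 24 = 48.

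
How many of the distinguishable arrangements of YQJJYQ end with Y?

30

Fix Y in the last position and arrange the remaining 5 letters.
Those 5 letters have J appearing twice and Q appearing twice, giving (5)!/(2!·2!) = 30.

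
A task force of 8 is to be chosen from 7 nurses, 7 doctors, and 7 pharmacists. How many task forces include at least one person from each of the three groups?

Unrestricted: C(21,8) = 203490 ways to pick any 8 of the 21.
Subtract selections that omit an entire group: no nurses → C(14,8) = 3003; no doctors → C(14,8) = 3003; no pharmacists → C(14,8) = 3003.
Add back selections omitting two groups (i.e. drawn from a single group): C(7,8) + C(7,8) + C(7,8) = 0.
By inclusion–exclusion: 203490 − 9009 + 0 = 194481.

194481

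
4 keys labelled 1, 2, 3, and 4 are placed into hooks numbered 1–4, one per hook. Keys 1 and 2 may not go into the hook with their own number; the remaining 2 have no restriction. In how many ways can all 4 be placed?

14

Let Aᵢ (for i ∈ {1, 2}) be the placements that put key i in its forbidden hook. Any j of these fix j positions, leaving (4−j)! ways to fill the rest, and there are C(2,j) ways to pick which j.
By inclusion–exclusion, the number of valid placements is Σ_{j=0}^{2} (−1)^j C(2,j)·(4−j)!.
Computing: 24 − 12 + 2 = 14.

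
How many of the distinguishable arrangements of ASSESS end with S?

Fix S in the last position and arrange the remaining 5 letters.
Those 5 letters have S appearing 3 times, giving (5)!/(3!) = 20.

20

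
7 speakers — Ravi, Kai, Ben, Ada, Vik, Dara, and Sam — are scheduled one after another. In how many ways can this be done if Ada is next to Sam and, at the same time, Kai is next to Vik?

Treat {Ada,Sam} as one block (2 orders) and {Kai,Vik} as another (2 orders).
That leaves 5 units to arrange: 2 × 2 × 5! = 4 × 120 = 480.

480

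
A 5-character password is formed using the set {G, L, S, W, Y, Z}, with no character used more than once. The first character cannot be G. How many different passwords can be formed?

The first character has 6−1 = 5 choices (anything except G).
The remaining 4 characters are filled from the other 5 symbols without repetition: 5 × 4 × 3 × 2 = 120.
Total: 5 × 120 = 600.

600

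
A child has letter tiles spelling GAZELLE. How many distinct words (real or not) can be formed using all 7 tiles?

1260

Letter multiplicities in GAZELLE: A×1, E×2, G×1, L×2, Z×1.
The number of distinct arrangements is 7!/(2!·2!) = 5040/4 = 1260.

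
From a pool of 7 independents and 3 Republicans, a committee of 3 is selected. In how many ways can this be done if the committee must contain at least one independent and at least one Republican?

84

With no constraint there are C(10,3) = 120 possible selections.
Subtract selections that omit an entire group: no independents → C(3,3) = 1; no Republicans → C(7,3) = 35.
Both groups omitted at once is impossible, so 120 − 36 = 84.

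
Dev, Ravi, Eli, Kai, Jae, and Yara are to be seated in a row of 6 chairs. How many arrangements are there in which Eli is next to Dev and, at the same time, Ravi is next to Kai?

Treat {Eli,Dev} as one block (2 orders) and {Ravi,Kai} as another (2 orders).
That leaves 4 units to arrange: 2 × 2 × 4! = 4 × 24 = 96.

96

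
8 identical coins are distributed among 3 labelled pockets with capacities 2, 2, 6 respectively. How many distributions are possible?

6

By stars and bars, unrestricted non-negative solutions to x_1+…+x_3 = 8 number C(8+2,2) = 45.
Subtract solutions that violate a single cap (substitute x_i' = x_i − (cap_i+1)): x_1 ≥ 3 gives C(7,2) = 21; x_2 ≥ 3 gives C(7,2) = 21; x_3 ≥ 7 gives C(3,2) = 3. Together 45.
Add back pairs where two caps are both exceeded: 6 + 0 + 0 = 6.
By inclusion–exclusion the count is 45 − 45 + 6 = 6.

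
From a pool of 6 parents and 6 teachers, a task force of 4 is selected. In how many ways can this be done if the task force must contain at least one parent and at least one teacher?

465

Total 4-person selections from all 12: C(12,4) = 495.
Subtract selections that omit an entire group: no parents → C(6,4) = 15; no teachers → C(6,4) = 15.
Both groups omitted at once is impossible, so 495 − 30 = 465.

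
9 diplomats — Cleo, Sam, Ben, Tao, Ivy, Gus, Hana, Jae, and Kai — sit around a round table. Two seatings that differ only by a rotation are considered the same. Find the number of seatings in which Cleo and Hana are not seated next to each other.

Without the restriction there are (8)! = 40320 seatings.
Seatings with Cleo beside Hana: treat them as a block with 2 internal orders, giving 2 × (7)! = 10080.
Subtracting, 40320 − 10080 = 30240.

30240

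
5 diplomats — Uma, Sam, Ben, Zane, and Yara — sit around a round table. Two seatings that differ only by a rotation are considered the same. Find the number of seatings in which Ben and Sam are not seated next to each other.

12

All circular seatings of 5 people number (4)! = 24.
Seatings with Ben beside Sam: treat them as a block with 2 internal orders, giving 2 × (3)! = 12.
Subtracting, 24 − 12 = 12.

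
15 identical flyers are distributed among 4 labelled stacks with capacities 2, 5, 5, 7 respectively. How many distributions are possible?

Without the upper bounds there are C(18,3) = 816 ways to split 15 among 4 stacks.
Subtract solutions that violate a single cap (substitute x_i' = x_i − (cap_i+1)): x_1 ≥ 3 gives C(15,3) = 455; x_2 ≥ 6 gives C(12,3) = 220; x_3 ≥ 6 gives C(12,3) = 220; x_4 ≥ 8 gives C(10,3) = 120. Together 1015.
Add back pairs where two caps are both exceeded: 84 + 84 + 35 + 20 + 4 + 4 = 231.
Subtract triples: 1 + 0 + 0 + 0 = 1.
By inclusion–exclusion the count is 816 − 1015 + 231 − 1 = 31.

31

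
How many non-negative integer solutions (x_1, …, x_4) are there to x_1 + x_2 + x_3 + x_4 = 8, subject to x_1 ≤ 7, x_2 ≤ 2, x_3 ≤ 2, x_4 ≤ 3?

35

Without the upper bounds there are C(11,3) = 165 ways to split 8 among 4 variables.
Subtract solutions that violate a single cap (substitute x_i' = x_i − (cap_i+1)): x_1 ≥ 8 gives C(3,3) = 1; x_2 ≥ 3 gives C(8,3) = 56; x_3 ≥ 3 gives C(8,3) = 56; x_4 ≥ 4 gives C(7,3) = 35. Together 148.
Add back pairs where two caps are both exceeded: 0 + 0 + 0 + 10 + 4 + 4 = 18.
By inclusion–exclusion the count is 165 − 148 + 18 = 35.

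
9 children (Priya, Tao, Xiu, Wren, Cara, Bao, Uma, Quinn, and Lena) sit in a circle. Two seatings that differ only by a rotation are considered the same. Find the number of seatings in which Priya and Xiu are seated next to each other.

Treat {Priya, Xiu} as one unit (2 internal orders) and seat the resulting 8 units around the table: (7)! circular arrangements.
So 2 × (7)! = 2 × 5040 = 10080.

10080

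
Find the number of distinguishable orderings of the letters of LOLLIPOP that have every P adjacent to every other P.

420

Treat the 2 copies of P as a single block. The multiset to arrange is then {PP, I, L, L, L, O, O}, 7 items in all.
That gives (7)!/(3!·2!) = 420 arrangements.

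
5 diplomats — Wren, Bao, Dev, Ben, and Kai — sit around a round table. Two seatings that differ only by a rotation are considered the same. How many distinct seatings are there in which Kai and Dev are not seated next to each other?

All circular seatings of 5 people number (4)! = 24.
Those with Kai next to Dev: fuse the pair into one unit and seat 4 units around a circle — 2·(3)! = 12.
Subtracting, 24 − 12 = 12.

12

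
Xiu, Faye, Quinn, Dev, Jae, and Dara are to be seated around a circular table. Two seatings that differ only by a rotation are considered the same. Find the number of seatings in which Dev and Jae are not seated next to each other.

All circular seatings of 6 people number (5)! = 120.
Seatings with Dev beside Jae: treat them as a block with 2 internal orders, giving 2 × (4)! = 48.
Subtracting, 120 − 48 = 72.

72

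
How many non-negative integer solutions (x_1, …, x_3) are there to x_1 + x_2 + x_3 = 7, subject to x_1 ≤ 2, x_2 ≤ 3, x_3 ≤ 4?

6

Without the upper bounds there are C(9,2) = 36 ways to split 7 among 3 variables.
Subtract solutions that violate a single cap (substitute x_i' = x_i − (cap_i+1)): x_1 ≥ 3 gives C(6,2) = 15; x_2 ≥ 4 gives C(5,2) = 10; x_3 ≥ 5 gives C(4,2) = 6. Together 31.
Add back pairs where two caps are both exceeded: 1 + 0 + 0 = 1.
By inclusion–exclusion the count is 36 − 31 + 1 = 6.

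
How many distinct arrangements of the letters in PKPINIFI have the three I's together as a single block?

Treat the 3 copies of I as a single block. The multiset to arrange is then {III, F, K, N, P, P}, 6 items in all.
That gives (6)!/(2!) = 360 arrangements.

360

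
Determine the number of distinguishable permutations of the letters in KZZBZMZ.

210

The 7 letters of KZZBZMZ have repeats: Z appearing 4 times.
Dividing 7! = 5040 by 4! = 24 for the repeated letters gives 210.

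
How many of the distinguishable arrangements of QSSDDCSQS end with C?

Fix C in the last position and arrange the remaining 8 letters.
Those 8 letters have D appearing twice, Q appearing twice, and S appearing 4 times, giving (8)!/(4!·2!·2!) = 420.

420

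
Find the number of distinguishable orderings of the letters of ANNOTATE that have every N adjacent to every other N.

1260

Treat the 2 copies of N as a single block. The multiset to arrange is then {NN, A, A, E, O, T, T}, 7 items in all.
That gives (7)!/(2!·2!) = 1260 arrangements.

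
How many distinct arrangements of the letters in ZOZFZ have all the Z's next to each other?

Treat the 3 copies of Z as a single block. The multiset to arrange is then {ZZZ, F, O}, 3 items in all.
All 3 items are distinct, so there are (3)! = 6 arrangements.

6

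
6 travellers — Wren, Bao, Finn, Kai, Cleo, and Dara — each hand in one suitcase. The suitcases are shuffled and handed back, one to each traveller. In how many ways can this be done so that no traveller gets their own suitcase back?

265

Let Aᵢ be the assignments in which traveller i gets their own suitcase. We want the size of the complement of A₁∪…∪A_6.
By inclusion–exclusion this is Σ_{j=0}^{6} (−1)^j C(6,j)·(6−j)!.
Computing: 720 − 720 + 360 − 120 + 30 − 6 + 1 = 265.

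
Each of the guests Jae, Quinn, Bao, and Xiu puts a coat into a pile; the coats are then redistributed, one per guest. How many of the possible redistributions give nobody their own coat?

Count assignments avoiding every fixed point. For any j of the 4 guests fixed to their own coat, the other 4−j can be arranged in (4−j)! ways.
By inclusion–exclusion this is Σ_{j=0}^{4} (−1)^j C(4,j)·(4−j)!.
Computing: 24 − 24 + 12 − 4 + 1 = 9.

9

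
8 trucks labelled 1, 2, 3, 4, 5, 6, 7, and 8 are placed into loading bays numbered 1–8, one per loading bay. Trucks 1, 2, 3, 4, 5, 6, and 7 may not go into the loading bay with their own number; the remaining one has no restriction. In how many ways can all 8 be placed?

16687

Let Aᵢ (for 1 ≤ i ≤ 7) be the placements that put truck i in its forbidden loading bay. Any j of these fix j positions, leaving (8−j)! ways to fill the rest, and there are C(7,j) ways to pick which j.
By inclusion–exclusion, the number of valid placements is Σ_{j=0}^{7} (−1)^j C(7,j)·(8−j)!.
Computing: 40320 − 35280 + 15120 − 4200 + 840 − 126 + 14 − 1 = 16687.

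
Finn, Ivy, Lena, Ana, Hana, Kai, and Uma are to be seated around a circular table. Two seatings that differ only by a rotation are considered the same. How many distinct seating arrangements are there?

720

Seat Finn anywhere (absorbing the rotational symmetry), then permute the other 6: (6)! = 720.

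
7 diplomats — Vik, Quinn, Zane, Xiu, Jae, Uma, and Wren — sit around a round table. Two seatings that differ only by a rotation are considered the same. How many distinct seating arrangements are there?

Around a circle, 7 distinct people have 7!/7 = (6)! = 720 rotationally distinct seatings.

720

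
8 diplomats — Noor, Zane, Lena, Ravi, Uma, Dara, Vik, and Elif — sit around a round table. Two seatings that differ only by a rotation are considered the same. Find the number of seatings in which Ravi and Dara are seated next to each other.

1440

Treat {Ravi, Dara} as one unit (2 internal orders) and seat the resulting 7 units around the table: (6)! circular arrangements.
So 2 × (6)! = 2 × 720 = 1440.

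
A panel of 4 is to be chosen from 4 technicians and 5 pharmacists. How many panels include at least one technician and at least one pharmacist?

Unrestricted: C(9,4) = 126 ways to pick any 4 of the 9.
Selections missing a whole group: no technicians → C(5,4) = 5; no pharmacists → C(4,4) = 1.
Both groups omitted at once is impossible, so 126 − 6 = 120.

120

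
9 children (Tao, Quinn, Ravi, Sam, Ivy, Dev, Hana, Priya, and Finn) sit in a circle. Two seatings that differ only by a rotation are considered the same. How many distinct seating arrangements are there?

Around a circle, 9 distinct people have 9!/9 = (8)! = 40320 rotationally distinct seatings.

40320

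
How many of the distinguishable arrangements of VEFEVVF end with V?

Fix V in the last position and arrange the remaining 6 letters.
Those 6 letters have E appearing twice, F appearing twice, and V appearing twice, giving (6)!/(2!·2!·2!) = 90.

90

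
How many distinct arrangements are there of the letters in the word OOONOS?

The 6 letters of OOONOS have repeats: O appearing 4 times.
The number of distinct arrangements is 6!/(4!) = 720/24 = 30.

30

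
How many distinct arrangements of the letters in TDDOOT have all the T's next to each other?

Treat the 2 copies of T as a single block. The multiset to arrange is then {TT, D, D, O, O}, 5 items in all.
That gives (5)!/(2!·2!) = 30 arrangements.

30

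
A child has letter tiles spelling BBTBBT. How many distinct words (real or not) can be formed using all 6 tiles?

Letter multiplicities in BBTBBT: B×4, T×2.
So there are 6! / (4!·2!) = 15 distinguishable arrangements.

15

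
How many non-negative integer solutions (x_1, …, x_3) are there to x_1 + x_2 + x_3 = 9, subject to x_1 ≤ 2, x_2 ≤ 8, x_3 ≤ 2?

Without the upper bounds there are C(11,2) = 55 ways to split 9 among 3 variables.
Subtract solutions that violate a single cap (substitute x_i' = x_i − (cap_i+1)): x_1 ≥ 3 gives C(8,2) = 28; x_2 ≥ 9 gives C(2,2) = 1; x_3 ≥ 3 gives C(8,2) = 28. Together 57.
Add back pairs where two caps are both exceeded: 0 + 10 + 0 = 10.
By inclusion–exclusion the count is 55 − 57 + 10 = 8.

8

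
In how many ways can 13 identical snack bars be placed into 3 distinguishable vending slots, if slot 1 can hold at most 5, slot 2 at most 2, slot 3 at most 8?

By stars and bars, unrestricted non-negative solutions to x_1+…+x_3 = 13 number C(13+2,2) = 105.
Subtract solutions that violate a single cap (substitute x_i' = x_i − (cap_i+1)): x_1 ≥ 6 gives C(9,2) = 36; x_2 ≥ 3 gives C(12,2) = 66; x_3 ≥ 9 gives C(6,2) = 15. Together 117.
Add back pairs where two caps are both exceeded: 15 + 0 + 3 = 18.
By inclusion–exclusion the count is 105 − 117 + 18 = 6.

6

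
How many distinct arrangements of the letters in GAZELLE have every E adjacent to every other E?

360

Treat the 2 copies of E as a single block. The multiset to arrange is then {EE, A, G, L, L, Z}, 6 items in all.
That gives (6)!/(2!) = 360 arrangements.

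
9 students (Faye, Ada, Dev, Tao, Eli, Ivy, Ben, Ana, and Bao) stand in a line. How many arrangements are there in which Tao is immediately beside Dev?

80640

Treat {Tao, Dev} as a single unit. There are 8 units to order, and the pair itself can be ordered 2 ways.
So the count is 2·(8)! = 80640.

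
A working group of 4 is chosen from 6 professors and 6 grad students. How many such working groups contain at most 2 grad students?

Split by how many grad students are chosen (0 through 2).
Sum: C(6,0)·C(6,4) + C(6,1)·C(6,3) + C(6,2)·C(6,2) = 15 + 120 + 225 = 360.

360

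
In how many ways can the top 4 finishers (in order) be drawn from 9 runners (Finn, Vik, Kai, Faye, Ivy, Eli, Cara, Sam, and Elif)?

3024

There are 9 choices for 1st place, 8 for 2nd, and so on down to 6 for position 4.
That gives 9 × 8 × 7 × 6 = 3024.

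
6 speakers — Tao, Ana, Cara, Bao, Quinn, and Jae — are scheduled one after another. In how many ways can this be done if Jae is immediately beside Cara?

240

Glue Jae and Cara into one block (2 internal orders), leaving 5 units to arrange in a row.
That gives 2 × 5! = 2 × 120 = 240.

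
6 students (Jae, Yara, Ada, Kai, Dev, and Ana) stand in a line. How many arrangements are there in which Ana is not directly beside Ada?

480

Of the 6! = 720 arrangements, those with Ana and Ada adjacent number 2 × 5! = 240 (treat the pair as a block with 2 internal orders).
Complementary counting: 720 − 240 = 480.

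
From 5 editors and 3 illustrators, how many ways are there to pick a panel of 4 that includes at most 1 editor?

5

Split by how many editors are chosen (0 through 1).
Sum: C(5,0)·C(3,4) + C(5,1)·C(3,3) = 0 + 5 = 5.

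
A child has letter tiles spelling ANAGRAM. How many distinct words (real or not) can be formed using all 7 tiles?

Letter multiplicities in ANAGRAM: A×3, G×1, M×1, N×1, R×1.
Dividing 7! = 5040 by 3! = 6 for the repeated letters gives 840.

840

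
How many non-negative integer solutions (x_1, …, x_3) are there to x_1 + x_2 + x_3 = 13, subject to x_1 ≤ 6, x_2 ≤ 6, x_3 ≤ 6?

Ignoring the caps, the number of non-negative solutions to x_1+…+x_3 = 13 is C(15,2) = 105.
Subtract solutions that violate a single cap (substitute x_i' = x_i − (cap_i+1)): x_1 ≥ 7 gives C(8,2) = 28; x_2 ≥ 7 gives C(8,2) = 28; x_3 ≥ 7 gives C(8,2) = 28. Together 84.
No two caps can be exceeded simultaneously, so the pair terms are all 0.
By inclusion–exclusion the count is 105 − 84 + 0 = 21.

21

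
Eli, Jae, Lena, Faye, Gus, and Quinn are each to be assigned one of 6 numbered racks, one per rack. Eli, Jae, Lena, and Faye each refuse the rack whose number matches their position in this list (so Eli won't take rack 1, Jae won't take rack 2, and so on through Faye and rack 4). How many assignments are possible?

362

Let Aᵢ (for 1 ≤ i ≤ 4) be the placements that put person i in their forbidden rack. Any j of these fix j positions, leaving (6−j)! ways to fill the rest, and there are C(4,j) ways to pick which j.
By inclusion–exclusion, the number of valid placements is Σ_{j=0}^{4} (−1)^j C(4,j)·(6−j)!.
Computing: 720 − 480 + 144 − 24 + 2 = 362.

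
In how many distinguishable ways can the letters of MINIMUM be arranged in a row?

The 7 letters of MINIMUM have repeats: I appearing twice and M appearing 3 times.
So there are 7! / (3!·2!) = 420 distinguishable arrangements.

420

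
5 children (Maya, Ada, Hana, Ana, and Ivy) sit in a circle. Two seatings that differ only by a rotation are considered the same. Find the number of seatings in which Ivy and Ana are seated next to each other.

12

Glue Ivy and Ana into a block (2 internal orders). Seating 4 units around a circle gives (3)! arrangements.
So 2 × (3)! = 2 × 6 = 12.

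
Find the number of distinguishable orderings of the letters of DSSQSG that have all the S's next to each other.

Treat the 3 copies of S as a single block. The multiset to arrange is then {SSS, D, G, Q}, 4 items in all.
All 4 items are distinct, so there are (4)! = 24 arrangements.

24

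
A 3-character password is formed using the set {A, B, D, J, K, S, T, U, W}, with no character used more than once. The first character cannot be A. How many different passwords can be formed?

448

The first character has 9−1 = 8 choices (anything except A).
The remaining 2 characters are filled from the other 8 symbols without repetition: 8 × 7 = 56.
Total: 8 × 56 = 448.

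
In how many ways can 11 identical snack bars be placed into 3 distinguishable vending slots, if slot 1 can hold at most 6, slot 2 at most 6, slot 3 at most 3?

14

Without the upper bounds there are C(13,2) = 78 ways to split 11 among 3 vending slots.
Subtract solutions that violate a single cap (substitute x_i' = x_i − (cap_i+1)): x_1 ≥ 7 gives C(6,2) = 15; x_2 ≥ 7 gives C(6,2) = 15; x_3 ≥ 4 gives C(9,2) = 36. Together 66.
Add back pairs where two caps are both exceeded: 0 + 1 + 1 = 2.
By inclusion–exclusion the count is 78 − 66 + 2 = 14.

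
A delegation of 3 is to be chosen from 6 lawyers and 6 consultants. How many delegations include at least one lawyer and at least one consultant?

Unrestricted: C(12,3) = 220 ways to pick any 3 of the 12.
Selections missing a whole group: no lawyers → C(6,3) = 20; no consultants → C(6,3) = 20.
Both groups omitted at once is impossible, so 220 − 40 = 180.

180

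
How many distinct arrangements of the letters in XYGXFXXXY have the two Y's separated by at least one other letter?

There are 9!/(5!·2!) = 1512 arrangements of XYGXFXXXY in total.
Arrangements with the Y's together: treat YY as one letter, giving (8)!/(5!) = 336.
Subtracting, 1512 − 336 = 1176 arrangements keep the Y's apart.

1176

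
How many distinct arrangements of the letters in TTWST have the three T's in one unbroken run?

6

Treat the 3 copies of T as a single block. The multiset to arrange is then {TTT, S, W}, 3 items in all.
All 3 items are distinct, so there are (3)! = 6 arrangements.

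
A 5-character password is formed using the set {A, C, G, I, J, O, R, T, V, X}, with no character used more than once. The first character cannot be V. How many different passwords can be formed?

The first character has 10−1 = 9 choices (anything except V).
The remaining 4 characters are filled from the other 9 symbols without repetition: 9 × 8 × 7 × 6 = 3024.
Total: 9 × 3024 = 27216.

27216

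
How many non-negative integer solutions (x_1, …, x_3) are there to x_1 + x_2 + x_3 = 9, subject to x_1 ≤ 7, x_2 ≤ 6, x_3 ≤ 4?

Ignoring the caps, the number of non-negative solutions to x_1+…+x_3 = 9 is C(11,2) = 55.
Subtract solutions that violate a single cap (substitute x_i' = x_i − (cap_i+1)): x_1 ≥ 8 gives C(3,2) = 3; x_2 ≥ 7 gives C(4,2) = 6; x_3 ≥ 5 gives C(6,2) = 15. Together 24.
No two caps can be exceeded simultaneously, so the pair terms are all 0.
By inclusion–exclusion the count is 55 − 24 + 0 = 31.

31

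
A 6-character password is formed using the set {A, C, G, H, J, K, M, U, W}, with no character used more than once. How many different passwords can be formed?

60480

This is a permutation of 6 out of 9: P(9,6) = 9!/3!.
9 × 8 × 7 × 6 × 5 × 4 = 60480.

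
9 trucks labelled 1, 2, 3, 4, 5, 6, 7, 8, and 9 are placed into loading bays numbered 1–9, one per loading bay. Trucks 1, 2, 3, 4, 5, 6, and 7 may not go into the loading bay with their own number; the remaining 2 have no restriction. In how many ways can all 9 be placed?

Let Aᵢ (for 1 ≤ i ≤ 7) be the placements that put truck i in its forbidden loading bay. Any j of these fix j positions, leaving (9−j)! ways to fill the rest, and there are C(7,j) ways to pick which j.
By inclusion–exclusion, the number of valid placements is Σ_{j=0}^{7} (−1)^j C(7,j)·(9−j)!.
Computing: 362880 − 282240 + 105840 − 25200 + 4200 − 504 + 42 − 2 = 165016.

165016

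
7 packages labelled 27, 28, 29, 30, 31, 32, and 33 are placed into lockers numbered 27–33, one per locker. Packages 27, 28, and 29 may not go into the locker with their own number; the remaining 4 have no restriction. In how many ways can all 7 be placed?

3216

Let Aᵢ (for i ∈ {27, 28, 29}) be the placements that put package i in its forbidden locker. Any j of these fix j positions, leaving (7−j)! ways to fill the rest, and there are C(3,j) ways to pick which j.
By inclusion–exclusion, the number of valid placements is Σ_{j=0}^{3} (−1)^j C(3,j)·(7−j)!.
Computing: 5040 − 2160 + 360 − 24 = 3216.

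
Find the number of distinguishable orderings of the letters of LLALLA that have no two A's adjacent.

There are 6!/(4!·2!) = 15 arrangements of LLALLA in total.
If the two A's are adjacent, glue them into one block, leaving 5 items to arrange: (5)!/(4!) = 5 ways.
Subtracting, 15 − 5 = 10 arrangements keep the A's apart.

10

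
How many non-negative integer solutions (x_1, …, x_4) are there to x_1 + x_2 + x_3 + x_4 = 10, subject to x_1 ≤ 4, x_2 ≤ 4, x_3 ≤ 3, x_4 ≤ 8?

Ignoring the caps, the number of non-negative solutions to x_1+…+x_4 = 10 is C(13,3) = 286.
Subtract solutions that violate a single cap (substitute x_i' = x_i − (cap_i+1)): x_1 ≥ 5 gives C(8,3) = 56; x_2 ≥ 5 gives C(8,3) = 56; x_3 ≥ 4 gives C(9,3) = 84; x_4 ≥ 9 gives C(4,3) = 4. Together 200.
Add back pairs where two caps are both exceeded: 1 + 4 + 0 + 4 + 0 + 0 = 9.
By inclusion–exclusion the count is 286 − 200 + 9 = 95.

95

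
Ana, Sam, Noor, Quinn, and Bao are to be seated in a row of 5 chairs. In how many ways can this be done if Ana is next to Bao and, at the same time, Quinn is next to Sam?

24

Treat {Ana,Bao} as one block (2 orders) and {Quinn,Sam} as another (2 orders).
That leaves 3 units to arrange: 2 × 2 × 3! = 4 × 6 = 24.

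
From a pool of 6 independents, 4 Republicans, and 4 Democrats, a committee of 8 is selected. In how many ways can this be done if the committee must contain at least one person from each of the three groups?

Unrestricted: C(14,8) = 3003 ways to pick any 8 of the 14.
Selections missing a whole group: no independents → C(8,8) = 1; no Republicans → C(10,8) = 45; no Democrats → C(10,8) = 45.
Add back selections omitting two groups (i.e. drawn from a single group): C(6,8) + C(4,8) + C(4,8) = 0.
By inclusion–exclusion: 3003 − 91 + 0 = 2912.

2912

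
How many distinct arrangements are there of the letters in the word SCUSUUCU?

420

The 8 letters of SCUSUUCU have repeats: C appearing twice, S appearing twice, and U appearing 4 times.
Dividing 8! = 40320 by 4!·2!·2! = 96 for the repeated letters gives 420.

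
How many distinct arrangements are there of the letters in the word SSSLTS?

Letter multiplicities in SSSLTS: L×1, S×4, T×1.
The number of distinct arrangements is 6!/(4!) = 720/24 = 30.

30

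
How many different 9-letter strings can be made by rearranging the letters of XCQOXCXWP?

30240

XCQOXCXWP has 9 letters with C appearing twice and X appearing 3 times.
So there are 9! / (3!·2!) = 30240 distinguishable arrangements.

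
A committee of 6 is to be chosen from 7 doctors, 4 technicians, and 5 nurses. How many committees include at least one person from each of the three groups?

6545

Unrestricted: C(16,6) = 8008 ways to pick any 6 of the 16.
Subtract selections that omit an entire group: no doctors → C(9,6) = 84; no technicians → C(12,6) = 924; no nurses → C(11,6) = 462.
Add back selections omitting two groups (i.e. drawn from a single group): C(7,6) + C(4,6) + C(5,6) = 7.
By inclusion–exclusion: 8008 − 1470 + 7 = 6545.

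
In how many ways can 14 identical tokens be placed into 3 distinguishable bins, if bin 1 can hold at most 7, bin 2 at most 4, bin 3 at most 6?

10

Without the upper bounds there are C(16,2) = 120 ways to split 14 among 3 bins.
Subtract solutions that violate a single cap (substitute x_i' = x_i − (cap_i+1)): x_1 ≥ 8 gives C(8,2) = 28; x_2 ≥ 5 gives C(11,2) = 55; x_3 ≥ 7 gives C(9,2) = 36. Together 119.
Add back pairs where two caps are both exceeded: 3 + 0 + 6 = 9.
By inclusion–exclusion the count is 120 − 119 + 9 = 10.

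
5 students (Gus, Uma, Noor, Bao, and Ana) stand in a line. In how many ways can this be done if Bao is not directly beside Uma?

72

Of the 5! = 120 arrangements, those with Bao and Uma adjacent number 2 × 4! = 48 (treat the pair as a block with 2 internal orders).
Complementary counting: 120 − 48 = 72.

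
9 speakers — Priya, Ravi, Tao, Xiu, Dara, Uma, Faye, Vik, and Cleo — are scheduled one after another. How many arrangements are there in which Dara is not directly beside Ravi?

There are 9! = 362880 arrangements in all. If Dara and Ravi are adjacent, merging them into one block gives 2·(8)! = 80640 arrangements.
So 362880 − 80640 = 282240 arrangements keep them apart.

282240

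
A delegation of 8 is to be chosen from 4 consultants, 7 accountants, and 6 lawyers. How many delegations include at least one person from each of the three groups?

Unrestricted: C(17,8) = 24310 ways to pick any 8 of the 17.
Subtract selections that omit an entire group: no consultants → C(13,8) = 1287; no accountants → C(10,8) = 45; no lawyers → C(11,8) = 165.
Add back selections omitting two groups (i.e. drawn from a single group): C(4,8) + C(7,8) + C(6,8) = 0.
By inclusion–exclusion: 24310 − 1497 + 0 = 22813.

22813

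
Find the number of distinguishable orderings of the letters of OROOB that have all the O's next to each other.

6

Treat the 3 copies of O as a single block. The multiset to arrange is then {OOO, B, R}, 3 items in all.
All 3 items are distinct, so there are (3)! = 6 arrangements.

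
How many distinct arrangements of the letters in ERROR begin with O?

With the first slot taken by O, it remains to arrange the other 4 letters (ERRR).
Those 4 letters have R appearing 3 times, giving (4)!/(3!) = 4.

4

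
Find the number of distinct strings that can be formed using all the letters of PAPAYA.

60

Letter multiplicities in PAPAYA: A×3, P×2, Y×1.
The number of distinct arrangements is 6!/(3!·2!) = 720/12 = 60.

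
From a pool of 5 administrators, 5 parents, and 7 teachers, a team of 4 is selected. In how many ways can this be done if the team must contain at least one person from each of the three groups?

1225

Unrestricted: C(17,4) = 2380 ways to pick any 4 of the 17.
Selections missing a whole group: no administrators → C(12,4) = 495; no parents → C(12,4) = 495; no teachers → C(10,4) = 210.
Add back selections omitting two groups (i.e. drawn from a single group): C(5,4) + C(5,4) + C(7,4) = 45.
By inclusion–exclusion: 2380 − 1200 + 45 = 1225.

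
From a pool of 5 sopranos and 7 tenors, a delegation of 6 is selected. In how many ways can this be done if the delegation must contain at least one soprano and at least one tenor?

917

Total 6-person selections from all 12: C(12,6) = 924.
Subtract selections that omit an entire group: no sopranos → C(7,6) = 7; no tenors → C(5,6) = 0.
Both groups omitted at once is impossible, so 924 − 7 = 917.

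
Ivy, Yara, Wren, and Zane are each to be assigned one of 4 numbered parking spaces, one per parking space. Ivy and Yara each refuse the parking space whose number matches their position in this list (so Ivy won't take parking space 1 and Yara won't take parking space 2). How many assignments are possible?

14

Let Aᵢ (for i ∈ {1, 2}) be the placements that put person i in their forbidden parking space. Any j of these fix j positions, leaving (4−j)! ways to fill the rest, and there are C(2,j) ways to pick which j.
By inclusion–exclusion, the number of valid placements is Σ_{j=0}^{2} (−1)^j C(2,j)·(4−j)!.
Computing: 24 − 12 + 2 = 14.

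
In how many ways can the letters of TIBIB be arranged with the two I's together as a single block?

Treat the 2 copies of I as a single block. The multiset to arrange is then {II, B, B, T}, 4 items in all.
That gives (4)!/(2!) = 12 arrangements.

12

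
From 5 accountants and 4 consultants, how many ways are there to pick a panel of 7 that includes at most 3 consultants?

Split by how many consultants are chosen (0 through 3).
Sum: C(4,0)·C(5,7) + C(4,1)·C(5,6) + C(4,2)·C(5,5) + C(4,3)·C(5,4) = 0 + 0 + 6 + 20 = 26.

26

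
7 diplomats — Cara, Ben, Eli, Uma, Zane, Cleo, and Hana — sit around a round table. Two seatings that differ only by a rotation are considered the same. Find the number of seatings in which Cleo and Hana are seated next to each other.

Treat {Cleo, Hana} as one unit (2 internal orders) and seat the resulting 6 units around the table: (5)! circular arrangements.
So 2 × (5)! = 2 × 120 = 240.

240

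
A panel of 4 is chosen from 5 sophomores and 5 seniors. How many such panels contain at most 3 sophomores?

205

Split by how many sophomores are chosen (0 through 3).
Sum: C(5,0)·C(5,4) + C(5,1)·C(5,3) + C(5,2)·C(5,2) + C(5,3)·C(5,1) = 5 + 50 + 100 + 50 = 205.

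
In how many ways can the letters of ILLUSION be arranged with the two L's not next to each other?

Total arrangements of ILLUSION: 8!/(2!·2!) = 10080.
If the two L's are adjacent, glue them into one block, leaving 7 items to arrange: (7)!/(2!) = 2520 ways.
Hence 10080 − 2520 = 7560.

7560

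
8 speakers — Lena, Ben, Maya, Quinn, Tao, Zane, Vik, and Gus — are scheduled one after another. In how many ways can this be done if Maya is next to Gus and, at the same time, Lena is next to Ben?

2880

Treat {Maya,Gus} as one block (2 orders) and {Lena,Ben} as another (2 orders).
That leaves 6 units to arrange: 2 × 2 × 6! = 4 × 720 = 2880.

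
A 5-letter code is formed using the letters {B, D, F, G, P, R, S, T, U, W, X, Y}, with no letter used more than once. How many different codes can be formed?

95040

With no repetition, fill the 5 letters in order: 12 choices, then 11, down to 8.
That product is 12 × 11 × 10 × 9 × 8 = 95040.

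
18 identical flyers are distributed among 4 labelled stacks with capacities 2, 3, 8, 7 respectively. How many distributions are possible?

10

By stars and bars, unrestricted non-negative solutions to x_1+…+x_4 = 18 number C(18+3,3) = 1330.
Subtract solutions that violate a single cap (substitute x_i' = x_i − (cap_i+1)): x_1 ≥ 3 gives C(18,3) = 816; x_2 ≥ 4 gives C(17,3) = 680; x_3 ≥ 9 gives C(12,3) = 220; x_4 ≥ 8 gives C(13,3) = 286. Together 2002.
Add back pairs where two caps are both exceeded: 364 + 84 + 120 + 56 + 84 + 4 = 712.
Subtract triples: 10 + 20 + 0 + 0 = 30.
By inclusion–exclusion the count is 1330 − 2002 + 712 − 30 = 10.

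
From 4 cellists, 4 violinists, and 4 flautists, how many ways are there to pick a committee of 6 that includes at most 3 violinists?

896

Split by how many violinists are chosen (0 through 3).
Sum: C(4,0)·C(8,6) + C(4,1)·C(8,5) + C(4,2)·C(8,4) + C(4,3)·C(8,3) = 28 + 224 + 420 + 224 = 896.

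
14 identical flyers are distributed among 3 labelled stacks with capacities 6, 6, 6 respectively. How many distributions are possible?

Without the upper bounds there are C(16,2) = 120 ways to split 14 among 3 stacks.
Subtract solutions that violate a single cap (substitute x_i' = x_i − (cap_i+1)): x_1 ≥ 7 gives C(9,2) = 36; x_2 ≥ 7 gives C(9,2) = 36; x_3 ≥ 7 gives C(9,2) = 36. Together 108.
Add back pairs where two caps are both exceeded: 1 + 1 + 1 = 3.
By inclusion–exclusion the count is 120 − 108 + 3 = 15.

15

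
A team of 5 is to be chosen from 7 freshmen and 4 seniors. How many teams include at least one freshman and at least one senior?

Total 5-person selections from all 11: C(11,5) = 462.
Selections missing a whole group: no freshmen → C(4,5) = 0; no seniors → C(7,5) = 21.
Both groups omitted at once is impossible, so 462 − 21 = 441.

441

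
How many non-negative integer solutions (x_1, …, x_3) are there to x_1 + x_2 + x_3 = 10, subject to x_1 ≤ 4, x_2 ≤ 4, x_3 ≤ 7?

By stars and bars, unrestricted non-negative solutions to x_1+…+x_3 = 10 number C(10+2,2) = 66.
Subtract solutions that violate a single cap (substitute x_i' = x_i − (cap_i+1)): x_1 ≥ 5 gives C(7,2) = 21; x_2 ≥ 5 gives C(7,2) = 21; x_3 ≥ 8 gives C(4,2) = 6. Together 48.
Add back pairs where two caps are both exceeded: 1 + 0 + 0 = 1.
By inclusion–exclusion the count is 66 − 48 + 1 = 19.

19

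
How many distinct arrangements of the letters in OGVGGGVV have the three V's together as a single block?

Treat the 3 copies of V as a single block. The multiset to arrange is then {VVV, G, G, G, G, O}, 6 items in all.
That gives (6)!/(4!) = 30 arrangements.

30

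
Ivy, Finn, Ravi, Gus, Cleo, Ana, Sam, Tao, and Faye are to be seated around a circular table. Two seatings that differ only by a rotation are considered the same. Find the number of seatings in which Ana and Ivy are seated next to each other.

Glue Ana and Ivy into a block (2 internal orders). Seating 8 units around a circle gives (7)! arrangements.
So 2 × (7)! = 2 × 5040 = 10080.

10080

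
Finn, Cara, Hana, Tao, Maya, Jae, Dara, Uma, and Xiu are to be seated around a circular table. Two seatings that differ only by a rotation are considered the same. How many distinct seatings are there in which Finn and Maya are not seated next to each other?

Without the restriction there are (8)! = 40320 seatings.
Seatings with Finn beside Maya: treat them as a block with 2 internal orders, giving 2 × (7)! = 10080.
Subtracting, 40320 − 10080 = 30240.

30240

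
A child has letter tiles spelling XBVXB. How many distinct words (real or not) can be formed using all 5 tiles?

30

The 5 letters of XBVXB have repeats: B appearing twice and X appearing twice.
The number of distinct arrangements is 5!/(2!·2!) = 120/4 = 30.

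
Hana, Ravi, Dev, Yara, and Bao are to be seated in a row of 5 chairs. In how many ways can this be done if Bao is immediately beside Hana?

48

Treat {Bao, Hana} as a single unit. There are 4 units to order, and the pair itself can be ordered 2 ways.
That gives 2 × 4! = 2 × 24 = 48.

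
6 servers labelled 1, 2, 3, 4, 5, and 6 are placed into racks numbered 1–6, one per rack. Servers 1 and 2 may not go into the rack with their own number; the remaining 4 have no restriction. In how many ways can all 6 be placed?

504

Let Aᵢ (for i ∈ {1, 2}) be the placements that put server i in its forbidden rack. Any j of these fix j positions, leaving (6−j)! ways to fill the rest, and there are C(2,j) ways to pick which j.
By inclusion–exclusion, the number of valid placements is Σ_{j=0}^{2} (−1)^j C(2,j)·(6−j)!.
Computing: 720 − 240 + 24 = 504.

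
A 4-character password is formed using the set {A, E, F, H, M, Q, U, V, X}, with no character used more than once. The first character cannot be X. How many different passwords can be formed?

The first character has 9−1 = 8 choices (anything except X).
The remaining 3 characters are filled from the other 8 symbols without repetition: 8 × 7 × 6 = 336.
Total: 8 × 336 = 2688.

2688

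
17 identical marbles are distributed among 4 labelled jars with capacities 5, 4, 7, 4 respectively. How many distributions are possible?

By stars and bars, unrestricted non-negative solutions to x_1+…+x_4 = 17 number C(17+3,3) = 1140.
Subtract solutions that violate a single cap (substitute x_i' = x_i − (cap_i+1)): x_1 ≥ 6 gives C(14,3) = 364; x_2 ≥ 5 gives C(15,3) = 455; x_3 ≥ 8 gives C(12,3) = 220; x_4 ≥ 5 gives C(15,3) = 455. Together 1494.
Add back pairs where two caps are both exceeded: 84 + 20 + 84 + 35 + 120 + 35 = 378.
Subtract triples: 0 + 4 + 0 + 0 = 4.
By inclusion–exclusion the count is 1140 − 1494 + 378 − 4 = 20.

20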